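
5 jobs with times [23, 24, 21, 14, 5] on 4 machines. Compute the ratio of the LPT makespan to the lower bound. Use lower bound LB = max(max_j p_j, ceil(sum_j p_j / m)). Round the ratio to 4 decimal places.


LPT order: [24, 23, 21, 14, 5]
Machine loads after assignment: [24, 23, 21, 19]
LPT makespan = 24
Lower bound = max(max_job, ceil(total/4)) = max(24, 22) = 24
Ratio = 24 / 24 = 1.0

1.0


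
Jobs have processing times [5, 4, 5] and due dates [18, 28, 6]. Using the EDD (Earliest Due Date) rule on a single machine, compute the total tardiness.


Sort by due date (EDD order): [(5, 6), (5, 18), (4, 28)]
Compute completion times and tardiness:
  Job 1: p=5, d=6, C=5, tardiness=max(0,5-6)=0
  Job 2: p=5, d=18, C=10, tardiness=max(0,10-18)=0
  Job 3: p=4, d=28, C=14, tardiness=max(0,14-28)=0
Total tardiness = 0

0


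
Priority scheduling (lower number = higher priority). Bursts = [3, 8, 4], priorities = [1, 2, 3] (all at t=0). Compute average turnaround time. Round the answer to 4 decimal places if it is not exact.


Sort by priority (ascending = highest first):
Order: [(1, 3), (2, 8), (3, 4)]
Completion times:
  Priority 1, burst=3, C=3
  Priority 2, burst=8, C=11
  Priority 3, burst=4, C=15
Average turnaround = 29/3 = 9.6667

9.6667


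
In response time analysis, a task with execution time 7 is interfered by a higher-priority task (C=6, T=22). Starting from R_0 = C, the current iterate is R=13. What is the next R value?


R_next = C + ceil(R_prev / T_hp) * C_hp
ceil(13 / 22) = ceil(0.5909) = 1
Interference = 1 * 6 = 6
R_next = 7 + 6 = 13
R_next = R_prev, so the iteration has converged (response time = 13).

13


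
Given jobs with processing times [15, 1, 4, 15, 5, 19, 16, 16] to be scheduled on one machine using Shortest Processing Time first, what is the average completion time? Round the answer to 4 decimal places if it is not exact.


Sort jobs by processing time (SPT order): [1, 4, 5, 15, 15, 16, 16, 19]
Compute completion times sequentially:
  Job 1: processing = 1, completes at 1
  Job 2: processing = 4, completes at 5
  Job 3: processing = 5, completes at 10
  Job 4: processing = 15, completes at 25
  Job 5: processing = 15, completes at 40
  Job 6: processing = 16, completes at 56
  Job 7: processing = 16, completes at 72
  Job 8: processing = 19, completes at 91
Sum of completion times = 300
Average completion time = 300/8 = 37.5

37.5


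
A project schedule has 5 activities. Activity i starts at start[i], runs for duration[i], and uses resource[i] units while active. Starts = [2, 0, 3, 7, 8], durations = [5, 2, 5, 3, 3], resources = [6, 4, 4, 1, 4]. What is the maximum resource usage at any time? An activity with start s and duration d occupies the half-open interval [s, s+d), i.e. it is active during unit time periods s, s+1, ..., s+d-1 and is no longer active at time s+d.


Each activity i is active on [start_i, start_i + duration_i).
Compute total resource usage per time slot:
  t=0: active resources = [4], total = 4
  t=1: active resources = [4], total = 4
  t=2: active resources = [6], total = 6
  t=3: active resources = [6, 4], total = 10
  t=4: active resources = [6, 4], total = 10
  t=5: active resources = [6, 4], total = 10
  t=6: active resources = [6, 4], total = 10
  t=7: active resources = [4, 1], total = 5
  t=8: active resources = [1, 4], total = 5
  t=9: active resources = [1, 4], total = 5
  t=10: active resources = [4], total = 4
Peak resource demand = 10

10


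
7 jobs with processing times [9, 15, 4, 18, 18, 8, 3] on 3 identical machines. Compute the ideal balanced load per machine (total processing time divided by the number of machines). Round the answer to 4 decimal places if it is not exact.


Total processing time = 9 + 15 + 4 + 18 + 18 + 8 + 3 = 75
Number of machines = 3
Ideal balanced load = 75 / 3 = 25.0

25.0


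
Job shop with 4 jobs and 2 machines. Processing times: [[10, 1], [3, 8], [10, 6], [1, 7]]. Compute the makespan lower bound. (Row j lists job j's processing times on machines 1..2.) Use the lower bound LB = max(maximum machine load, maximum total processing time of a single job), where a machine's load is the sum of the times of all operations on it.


Machine loads:
  Machine 1: 10 + 3 + 10 + 1 = 24
  Machine 2: 1 + 8 + 6 + 7 = 22
Max machine load = 24
Job totals:
  Job 1: 11
  Job 2: 11
  Job 3: 16
  Job 4: 8
Max job total = 16
Lower bound = max(24, 16) = 24

24


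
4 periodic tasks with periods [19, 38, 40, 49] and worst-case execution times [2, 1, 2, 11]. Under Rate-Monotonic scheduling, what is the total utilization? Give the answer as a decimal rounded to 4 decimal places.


Compute individual utilizations (exact fractions):
  Task 1: C/T = 2/19 (approx. 0.1053)
  Task 2: C/T = 1/38 (approx. 0.0263)
  Task 3: C/T = 2/40 = 1/20 (approx. 0.05)
  Task 4: C/T = 11/49 (approx. 0.2245)
Total utilization U = 2/19 + 1/38 + 1/20 + 11/49 = 7561/18620
Rounded to 4 decimal places: U = 0.4061
RM (Liu & Layland) bound for 4 tasks = 0.756828; compare with U = 7561/18620 (approx. 0.406069)
U <= bound, so schedulable by RM sufficient condition.

0.4061


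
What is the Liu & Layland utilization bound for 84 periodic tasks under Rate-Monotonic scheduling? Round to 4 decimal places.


Compute 2^(1/84) = 1.0082858917
Subtract 1: 1.0082858917 - 1 = 0.0082858917
Multiply by n: 84 * 0.0082858917 = 0.6960149028
Round to 4 dp: 0.6960

0.6960


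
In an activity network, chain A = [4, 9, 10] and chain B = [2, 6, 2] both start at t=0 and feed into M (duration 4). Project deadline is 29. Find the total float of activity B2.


Forward pass: ES(B2) = sum of predecessors on chain B = 2
EF = ES + duration = 2 + 6 = 8
Backward pass: LF(M) = deadline = 29; LS(M) = 29 - 4 = 25
LF(B2) = LS(M) - sum(successors on chain B) = 25 - 2 = 23
LS = LF - duration = 23 - 6 = 17
Total float = LS - ES = 17 - 2 = 15

15


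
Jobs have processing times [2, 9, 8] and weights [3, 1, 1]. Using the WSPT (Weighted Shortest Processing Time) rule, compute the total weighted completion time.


Compute p/w ratios and sort ascending (WSPT): [(2, 3), (8, 1), (9, 1)]
Compute weighted completion times:
  Job (p=2,w=3): C=2, w*C=3*2=6
  Job (p=8,w=1): C=10, w*C=1*10=10
  Job (p=9,w=1): C=19, w*C=1*19=19
Total weighted completion time = 35

35


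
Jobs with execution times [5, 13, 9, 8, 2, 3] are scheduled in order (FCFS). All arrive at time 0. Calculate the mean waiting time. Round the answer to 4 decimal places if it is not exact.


FCFS order (as given): [5, 13, 9, 8, 2, 3]
Waiting times:
  Job 1: wait = 0
  Job 2: wait = 5
  Job 3: wait = 18
  Job 4: wait = 27
  Job 5: wait = 35
  Job 6: wait = 37
Sum of waiting times = 122
Average waiting time = 122/6 = 20.3333

20.3333


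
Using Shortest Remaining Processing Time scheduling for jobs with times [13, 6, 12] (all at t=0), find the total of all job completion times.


Since all jobs arrive at t=0, SRPT equals SPT ordering.
SPT order: [6, 12, 13]
Completion times:
  Job 1: p=6, C=6
  Job 2: p=12, C=18
  Job 3: p=13, C=31
Total completion time = 6 + 18 + 31 = 55

55


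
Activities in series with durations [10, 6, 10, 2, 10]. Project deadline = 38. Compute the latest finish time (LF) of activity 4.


LF(activity 4) = deadline - sum of successor durations
Successors: activities 5 through 5 with durations [10]
Sum of successor durations = 10
LF = 38 - 10 = 28

28


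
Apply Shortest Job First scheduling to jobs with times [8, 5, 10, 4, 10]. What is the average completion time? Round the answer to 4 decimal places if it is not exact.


SJF order (ascending): [4, 5, 8, 10, 10]
Completion times:
  Job 1: burst=4, C=4
  Job 2: burst=5, C=9
  Job 3: burst=8, C=17
  Job 4: burst=10, C=27
  Job 5: burst=10, C=37
Average completion = 94/5 = 18.8

18.8


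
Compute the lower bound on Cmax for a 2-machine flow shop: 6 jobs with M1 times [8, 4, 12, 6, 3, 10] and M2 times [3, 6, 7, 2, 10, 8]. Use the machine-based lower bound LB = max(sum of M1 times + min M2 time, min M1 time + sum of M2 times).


LB1 = sum(M1 times) + min(M2 times) = 43 + 2 = 45
LB2 = min(M1 times) + sum(M2 times) = 3 + 36 = 39
Lower bound = max(LB1, LB2) = max(45, 39) = 45

45


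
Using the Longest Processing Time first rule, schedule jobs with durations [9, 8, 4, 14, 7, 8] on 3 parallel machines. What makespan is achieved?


Sort jobs in decreasing order (LPT): [14, 9, 8, 8, 7, 4]
Assign each job to the least loaded machine:
  Machine 1: jobs [14, 4], load = 18
  Machine 2: jobs [9, 7], load = 16
  Machine 3: jobs [8, 8], load = 16
Makespan = max load = 18

18


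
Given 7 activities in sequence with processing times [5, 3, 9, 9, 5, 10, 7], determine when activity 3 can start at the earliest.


Activity 3 starts after activities 1 through 2 complete.
Predecessor durations: [5, 3]
ES = 5 + 3 = 8

8


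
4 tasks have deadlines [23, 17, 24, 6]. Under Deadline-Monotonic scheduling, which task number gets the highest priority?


Sort tasks by relative deadline (ascending):
  Task 4: deadline = 6
  Task 2: deadline = 17
  Task 1: deadline = 23
  Task 3: deadline = 24
Priority order (highest first): [4, 2, 1, 3]
Highest priority task = 4

4


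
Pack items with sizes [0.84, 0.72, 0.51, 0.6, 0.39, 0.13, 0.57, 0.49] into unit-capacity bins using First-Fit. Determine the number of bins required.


Place items sequentially using First-Fit:
  Item 0.84 -> new Bin 1
  Item 0.72 -> new Bin 2
  Item 0.51 -> new Bin 3
  Item 0.6 -> new Bin 4
  Item 0.39 -> Bin 3 (now 0.9)
  Item 0.13 -> Bin 1 (now 0.97)
  Item 0.57 -> new Bin 5
  Item 0.49 -> new Bin 6
Total bins used = 6

6


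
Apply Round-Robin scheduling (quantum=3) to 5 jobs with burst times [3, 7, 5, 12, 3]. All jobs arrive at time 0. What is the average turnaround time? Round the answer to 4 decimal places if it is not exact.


Time quantum = 3
Execution trace:
  J1 runs 3 units, time = 3
  J2 runs 3 units, time = 6
  J3 runs 3 units, time = 9
  J4 runs 3 units, time = 12
  J5 runs 3 units, time = 15
  J2 runs 3 units, time = 18
  J3 runs 2 units, time = 20
  J4 runs 3 units, time = 23
  J2 runs 1 units, time = 24
  J4 runs 3 units, time = 27
  J4 runs 3 units, time = 30
Finish times: [3, 24, 20, 30, 15]
Average turnaround = 92/5 = 18.4

18.4


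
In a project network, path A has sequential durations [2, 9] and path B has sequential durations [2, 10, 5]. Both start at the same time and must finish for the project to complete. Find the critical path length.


Path A total = 2 + 9 = 11
Path B total = 2 + 10 + 5 = 17
Critical path = longest path = max(11, 17) = 17

17


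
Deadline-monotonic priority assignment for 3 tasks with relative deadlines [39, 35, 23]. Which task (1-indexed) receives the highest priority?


Sort tasks by relative deadline (ascending):
  Task 3: deadline = 23
  Task 2: deadline = 35
  Task 1: deadline = 39
Priority order (highest first): [3, 2, 1]
Highest priority task = 3

3


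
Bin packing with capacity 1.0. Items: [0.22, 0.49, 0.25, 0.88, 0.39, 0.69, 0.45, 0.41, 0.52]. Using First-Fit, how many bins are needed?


Place items sequentially using First-Fit:
  Item 0.22 -> new Bin 1
  Item 0.49 -> Bin 1 (now 0.71)
  Item 0.25 -> Bin 1 (now 0.96)
  Item 0.88 -> new Bin 2
  Item 0.39 -> new Bin 3
  Item 0.69 -> new Bin 4
  Item 0.45 -> Bin 3 (now 0.84)
  Item 0.41 -> new Bin 5
  Item 0.52 -> Bin 5 (now 0.93)
Total bins used = 5

5


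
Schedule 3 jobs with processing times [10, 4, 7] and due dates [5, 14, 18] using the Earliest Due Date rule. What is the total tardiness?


Sort by due date (EDD order): [(10, 5), (4, 14), (7, 18)]
Compute completion times and tardiness:
  Job 1: p=10, d=5, C=10, tardiness=max(0,10-5)=5
  Job 2: p=4, d=14, C=14, tardiness=max(0,14-14)=0
  Job 3: p=7, d=18, C=21, tardiness=max(0,21-18)=3
Total tardiness = 8

8


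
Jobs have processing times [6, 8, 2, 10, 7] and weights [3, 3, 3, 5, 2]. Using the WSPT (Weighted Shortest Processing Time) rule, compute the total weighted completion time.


Compute p/w ratios and sort ascending (WSPT): [(2, 3), (6, 3), (10, 5), (8, 3), (7, 2)]
Compute weighted completion times:
  Job (p=2,w=3): C=2, w*C=3*2=6
  Job (p=6,w=3): C=8, w*C=3*8=24
  Job (p=10,w=5): C=18, w*C=5*18=90
  Job (p=8,w=3): C=26, w*C=3*26=78
  Job (p=7,w=2): C=33, w*C=2*33=66
Total weighted completion time = 264

264


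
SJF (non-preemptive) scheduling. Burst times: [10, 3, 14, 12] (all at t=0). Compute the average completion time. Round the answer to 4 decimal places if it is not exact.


SJF order (ascending): [3, 10, 12, 14]
Completion times:
  Job 1: burst=3, C=3
  Job 2: burst=10, C=13
  Job 3: burst=12, C=25
  Job 4: burst=14, C=39
Average completion = 80/4 = 20.0

20.0


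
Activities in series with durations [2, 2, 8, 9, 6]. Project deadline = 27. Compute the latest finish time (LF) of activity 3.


LF(activity 3) = deadline - sum of successor durations
Successors: activities 4 through 5 with durations [9, 6]
Sum of successor durations = 15
LF = 27 - 15 = 12

12


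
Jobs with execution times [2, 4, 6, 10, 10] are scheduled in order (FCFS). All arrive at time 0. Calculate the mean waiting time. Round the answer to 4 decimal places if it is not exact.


FCFS order (as given): [2, 4, 6, 10, 10]
Waiting times:
  Job 1: wait = 0
  Job 2: wait = 2
  Job 3: wait = 6
  Job 4: wait = 12
  Job 5: wait = 22
Sum of waiting times = 42
Average waiting time = 42/5 = 8.4

8.4


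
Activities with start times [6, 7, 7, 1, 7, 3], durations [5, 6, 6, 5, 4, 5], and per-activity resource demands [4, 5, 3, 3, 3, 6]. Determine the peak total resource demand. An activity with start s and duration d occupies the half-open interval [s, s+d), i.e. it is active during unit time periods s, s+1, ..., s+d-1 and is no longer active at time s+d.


Each activity i is active on [start_i, start_i + duration_i).
Compute total resource usage per time slot:
  t=0: active resources = [], total = 0
  t=1: active resources = [3], total = 3
  t=2: active resources = [3], total = 3
  t=3: active resources = [3, 6], total = 9
  t=4: active resources = [3, 6], total = 9
  t=5: active resources = [3, 6], total = 9
  t=6: active resources = [4, 6], total = 10
  t=7: active resources = [4, 5, 3, 3, 6], total = 21
  t=8: active resources = [4, 5, 3, 3], total = 15
  t=9: active resources = [4, 5, 3, 3], total = 15
  t=10: active resources = [4, 5, 3, 3], total = 15
  t=11: active resources = [5, 3], total = 8
  t=12: active resources = [5, 3], total = 8
Peak resource demand = 21

21


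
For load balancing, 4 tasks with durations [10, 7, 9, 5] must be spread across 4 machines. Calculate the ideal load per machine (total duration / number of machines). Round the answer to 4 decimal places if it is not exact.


Total processing time = 10 + 7 + 9 + 5 = 31
Number of machines = 4
Ideal balanced load = 31 / 4 = 7.75

7.75


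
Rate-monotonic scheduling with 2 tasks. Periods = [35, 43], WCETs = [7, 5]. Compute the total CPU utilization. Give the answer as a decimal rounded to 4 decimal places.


Compute individual utilizations (exact fractions):
  Task 1: C/T = 7/35 = 1/5 (approx. 0.2)
  Task 2: C/T = 5/43 (approx. 0.1163)
Total utilization U = 1/5 + 5/43 = 68/215
Rounded to 4 decimal places: U = 0.3163
RM (Liu & Layland) bound for 2 tasks = 0.828427; compare with U = 68/215 (approx. 0.316279)
U <= bound, so schedulable by RM sufficient condition.

0.3163


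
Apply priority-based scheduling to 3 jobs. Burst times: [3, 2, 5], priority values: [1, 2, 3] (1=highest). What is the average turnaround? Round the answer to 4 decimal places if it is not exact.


Sort by priority (ascending = highest first):
Order: [(1, 3), (2, 2), (3, 5)]
Completion times:
  Priority 1, burst=3, C=3
  Priority 2, burst=2, C=5
  Priority 3, burst=5, C=10
Average turnaround = 18/3 = 6.0

6.0


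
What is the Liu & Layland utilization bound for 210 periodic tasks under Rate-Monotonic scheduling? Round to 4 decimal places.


Compute 2^(1/210) = 1.0033061542
Subtract 1: 1.0033061542 - 1 = 0.0033061542
Multiply by n: 210 * 0.0033061542 = 0.6942923820
Round to 4 dp: 0.6943

0.6943


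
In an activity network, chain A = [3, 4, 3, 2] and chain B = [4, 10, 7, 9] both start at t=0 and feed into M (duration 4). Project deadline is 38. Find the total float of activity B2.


Forward pass: ES(B2) = sum of predecessors on chain B = 4
EF = ES + duration = 4 + 10 = 14
Backward pass: LF(M) = deadline = 38; LS(M) = 38 - 4 = 34
LF(B2) = LS(M) - sum(successors on chain B) = 34 - 16 = 18
LS = LF - duration = 18 - 10 = 8
Total float = LS - ES = 8 - 4 = 4

4


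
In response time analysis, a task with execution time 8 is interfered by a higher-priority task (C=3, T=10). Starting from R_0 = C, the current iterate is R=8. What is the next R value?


R_next = C + ceil(R_prev / T_hp) * C_hp
ceil(8 / 10) = ceil(0.8) = 1
Interference = 1 * 3 = 3
R_next = 8 + 3 = 11

11


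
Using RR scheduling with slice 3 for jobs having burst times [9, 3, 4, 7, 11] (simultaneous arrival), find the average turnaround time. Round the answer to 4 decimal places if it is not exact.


Time quantum = 3
Execution trace:
  J1 runs 3 units, time = 3
  J2 runs 3 units, time = 6
  J3 runs 3 units, time = 9
  J4 runs 3 units, time = 12
  J5 runs 3 units, time = 15
  J1 runs 3 units, time = 18
  J3 runs 1 units, time = 19
  J4 runs 3 units, time = 22
  J5 runs 3 units, time = 25
  J1 runs 3 units, time = 28
  J4 runs 1 units, time = 29
  J5 runs 3 units, time = 32
  J5 runs 2 units, time = 34
Finish times: [28, 6, 19, 29, 34]
Average turnaround = 116/5 = 23.2

23.2


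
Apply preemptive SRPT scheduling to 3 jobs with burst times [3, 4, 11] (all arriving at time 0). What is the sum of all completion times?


Since all jobs arrive at t=0, SRPT equals SPT ordering.
SPT order: [3, 4, 11]
Completion times:
  Job 1: p=3, C=3
  Job 2: p=4, C=7
  Job 3: p=11, C=18
Total completion time = 3 + 7 + 18 = 28

28


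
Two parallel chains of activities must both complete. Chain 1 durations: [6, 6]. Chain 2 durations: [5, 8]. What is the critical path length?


Path A total = 6 + 6 = 12
Path B total = 5 + 8 = 13
Critical path = longest path = max(12, 13) = 13

13


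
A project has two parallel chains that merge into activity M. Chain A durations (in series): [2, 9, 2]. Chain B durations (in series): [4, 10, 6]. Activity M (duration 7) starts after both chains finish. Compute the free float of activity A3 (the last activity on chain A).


ES(A3) = sum of predecessors on chain A = 11
EF(A3) = ES + duration = 11 + 2 = 13
Successor of A3 is M. ES(M) = max(sum(A), sum(B)) = max(13, 20) = 20
Free float = ES(successor) - EF(current) = 20 - 13 = 7

7


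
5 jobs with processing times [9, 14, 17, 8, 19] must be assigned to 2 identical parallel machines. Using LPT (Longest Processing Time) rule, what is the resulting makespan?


Sort jobs in decreasing order (LPT): [19, 17, 14, 9, 8]
Assign each job to the least loaded machine:
  Machine 1: jobs [19, 9, 8], load = 36
  Machine 2: jobs [17, 14], load = 31
Makespan = max load = 36

36


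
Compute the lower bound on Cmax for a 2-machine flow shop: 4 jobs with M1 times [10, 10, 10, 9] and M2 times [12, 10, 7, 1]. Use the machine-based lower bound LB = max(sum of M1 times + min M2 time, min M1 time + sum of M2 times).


LB1 = sum(M1 times) + min(M2 times) = 39 + 1 = 40
LB2 = min(M1 times) + sum(M2 times) = 9 + 30 = 39
Lower bound = max(LB1, LB2) = max(40, 39) = 40

40


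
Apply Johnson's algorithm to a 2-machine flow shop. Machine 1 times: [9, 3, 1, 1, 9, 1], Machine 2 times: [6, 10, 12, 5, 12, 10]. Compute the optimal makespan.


Apply Johnson's rule:
  Group 1 (a <= b): [(3, 1, 12), (4, 1, 5), (6, 1, 10), (2, 3, 10), (5, 9, 12)]
  Group 2 (a > b): [(1, 9, 6)]
Optimal job order: [3, 4, 6, 2, 5, 1]
Schedule:
  Job 3: M1 done at 1, M2 done at 13
  Job 4: M1 done at 2, M2 done at 18
  Job 6: M1 done at 3, M2 done at 28
  Job 2: M1 done at 6, M2 done at 38
  Job 5: M1 done at 15, M2 done at 50
  Job 1: M1 done at 24, M2 done at 56
Makespan = 56

56


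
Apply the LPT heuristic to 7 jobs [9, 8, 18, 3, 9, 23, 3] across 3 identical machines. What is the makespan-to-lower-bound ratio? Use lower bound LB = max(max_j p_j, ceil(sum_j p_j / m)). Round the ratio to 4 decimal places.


LPT order: [23, 18, 9, 9, 8, 3, 3]
Machine loads after assignment: [23, 26, 24]
LPT makespan = 26
Lower bound = max(max_job, ceil(total/3)) = max(23, 25) = 25
Ratio = 26 / 25 = 1.04

1.04


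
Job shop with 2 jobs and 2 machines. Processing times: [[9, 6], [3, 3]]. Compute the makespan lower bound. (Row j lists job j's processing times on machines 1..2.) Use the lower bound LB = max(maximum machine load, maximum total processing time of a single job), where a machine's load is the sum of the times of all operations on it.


Machine loads:
  Machine 1: 9 + 3 = 12
  Machine 2: 6 + 3 = 9
Max machine load = 12
Job totals:
  Job 1: 15
  Job 2: 6
Max job total = 15
Lower bound = max(12, 15) = 15

15


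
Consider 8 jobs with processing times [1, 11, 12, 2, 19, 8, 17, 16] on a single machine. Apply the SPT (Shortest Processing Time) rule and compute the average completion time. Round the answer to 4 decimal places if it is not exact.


Sort jobs by processing time (SPT order): [1, 2, 8, 11, 12, 16, 17, 19]
Compute completion times sequentially:
  Job 1: processing = 1, completes at 1
  Job 2: processing = 2, completes at 3
  Job 3: processing = 8, completes at 11
  Job 4: processing = 11, completes at 22
  Job 5: processing = 12, completes at 34
  Job 6: processing = 16, completes at 50
  Job 7: processing = 17, completes at 67
  Job 8: processing = 19, completes at 86
Sum of completion times = 274
Average completion time = 274/8 = 34.25

34.25


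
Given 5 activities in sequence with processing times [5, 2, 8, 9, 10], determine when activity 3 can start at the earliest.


Activity 3 starts after activities 1 through 2 complete.
Predecessor durations: [5, 2]
ES = 5 + 2 = 7

7


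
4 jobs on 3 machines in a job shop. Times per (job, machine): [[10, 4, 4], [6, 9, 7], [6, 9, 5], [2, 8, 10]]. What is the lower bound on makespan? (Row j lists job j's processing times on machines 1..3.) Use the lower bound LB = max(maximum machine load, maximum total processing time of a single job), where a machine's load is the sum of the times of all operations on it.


Machine loads:
  Machine 1: 10 + 6 + 6 + 2 = 24
  Machine 2: 4 + 9 + 9 + 8 = 30
  Machine 3: 4 + 7 + 5 + 10 = 26
Max machine load = 30
Job totals:
  Job 1: 18
  Job 2: 22
  Job 3: 20
  Job 4: 20
Max job total = 22
Lower bound = max(30, 22) = 30

30


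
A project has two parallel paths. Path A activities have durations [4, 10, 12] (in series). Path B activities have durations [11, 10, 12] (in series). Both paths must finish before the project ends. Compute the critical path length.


Path A total = 4 + 10 + 12 = 26
Path B total = 11 + 10 + 12 = 33
Critical path = longest path = max(26, 33) = 33

33


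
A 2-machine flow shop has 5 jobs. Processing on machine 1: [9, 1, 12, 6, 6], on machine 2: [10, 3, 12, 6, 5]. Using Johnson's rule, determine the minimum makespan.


Apply Johnson's rule:
  Group 1 (a <= b): [(2, 1, 3), (4, 6, 6), (1, 9, 10), (3, 12, 12)]
  Group 2 (a > b): [(5, 6, 5)]
Optimal job order: [2, 4, 1, 3, 5]
Schedule:
  Job 2: M1 done at 1, M2 done at 4
  Job 4: M1 done at 7, M2 done at 13
  Job 1: M1 done at 16, M2 done at 26
  Job 3: M1 done at 28, M2 done at 40
  Job 5: M1 done at 34, M2 done at 45
Makespan = 45

45


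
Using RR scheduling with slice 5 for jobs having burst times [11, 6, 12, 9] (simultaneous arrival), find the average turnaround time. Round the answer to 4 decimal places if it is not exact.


Time quantum = 5
Execution trace:
  J1 runs 5 units, time = 5
  J2 runs 5 units, time = 10
  J3 runs 5 units, time = 15
  J4 runs 5 units, time = 20
  J1 runs 5 units, time = 25
  J2 runs 1 units, time = 26
  J3 runs 5 units, time = 31
  J4 runs 4 units, time = 35
  J1 runs 1 units, time = 36
  J3 runs 2 units, time = 38
Finish times: [36, 26, 38, 35]
Average turnaround = 135/4 = 33.75

33.75


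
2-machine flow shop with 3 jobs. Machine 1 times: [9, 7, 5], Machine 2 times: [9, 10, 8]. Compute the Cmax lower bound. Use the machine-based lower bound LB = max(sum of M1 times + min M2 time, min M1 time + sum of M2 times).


LB1 = sum(M1 times) + min(M2 times) = 21 + 8 = 29
LB2 = min(M1 times) + sum(M2 times) = 5 + 27 = 32
Lower bound = max(LB1, LB2) = max(29, 32) = 32

32


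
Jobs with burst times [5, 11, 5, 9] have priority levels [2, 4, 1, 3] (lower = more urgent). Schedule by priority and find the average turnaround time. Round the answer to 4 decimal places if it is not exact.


Sort by priority (ascending = highest first):
Order: [(1, 5), (2, 5), (3, 9), (4, 11)]
Completion times:
  Priority 1, burst=5, C=5
  Priority 2, burst=5, C=10
  Priority 3, burst=9, C=19
  Priority 4, burst=11, C=30
Average turnaround = 64/4 = 16.0

16.0


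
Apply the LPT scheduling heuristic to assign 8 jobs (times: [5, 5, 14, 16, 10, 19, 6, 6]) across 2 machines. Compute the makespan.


Sort jobs in decreasing order (LPT): [19, 16, 14, 10, 6, 6, 5, 5]
Assign each job to the least loaded machine:
  Machine 1: jobs [19, 10, 6, 5], load = 40
  Machine 2: jobs [16, 14, 6, 5], load = 41
Makespan = max load = 41

41


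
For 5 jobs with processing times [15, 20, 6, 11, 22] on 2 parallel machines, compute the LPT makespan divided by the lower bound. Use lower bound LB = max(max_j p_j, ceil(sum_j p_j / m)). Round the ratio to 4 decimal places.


LPT order: [22, 20, 15, 11, 6]
Machine loads after assignment: [39, 35]
LPT makespan = 39
Lower bound = max(max_job, ceil(total/2)) = max(22, 37) = 37
Ratio = 39 / 37 = 1.0541

1.0541


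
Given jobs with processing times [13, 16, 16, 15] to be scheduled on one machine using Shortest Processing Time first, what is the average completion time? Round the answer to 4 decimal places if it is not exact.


Sort jobs by processing time (SPT order): [13, 15, 16, 16]
Compute completion times sequentially:
  Job 1: processing = 13, completes at 13
  Job 2: processing = 15, completes at 28
  Job 3: processing = 16, completes at 44
  Job 4: processing = 16, completes at 60
Sum of completion times = 145
Average completion time = 145/4 = 36.25

36.25


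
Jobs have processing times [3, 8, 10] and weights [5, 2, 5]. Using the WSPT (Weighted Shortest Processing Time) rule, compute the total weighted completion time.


Compute p/w ratios and sort ascending (WSPT): [(3, 5), (10, 5), (8, 2)]
Compute weighted completion times:
  Job (p=3,w=5): C=3, w*C=5*3=15
  Job (p=10,w=5): C=13, w*C=5*13=65
  Job (p=8,w=2): C=21, w*C=2*21=42
Total weighted completion time = 122

122


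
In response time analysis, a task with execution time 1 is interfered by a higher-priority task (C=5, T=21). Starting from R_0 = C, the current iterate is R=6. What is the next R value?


R_next = C + ceil(R_prev / T_hp) * C_hp
ceil(6 / 21) = ceil(0.2857) = 1
Interference = 1 * 5 = 5
R_next = 1 + 5 = 6
R_next = R_prev, so the iteration has converged (response time = 6).

6


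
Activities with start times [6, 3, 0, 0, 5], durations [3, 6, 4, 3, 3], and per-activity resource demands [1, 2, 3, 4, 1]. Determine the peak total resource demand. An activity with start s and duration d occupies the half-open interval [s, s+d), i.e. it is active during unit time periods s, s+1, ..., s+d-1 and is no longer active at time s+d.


Each activity i is active on [start_i, start_i + duration_i).
Compute total resource usage per time slot:
  t=0: active resources = [3, 4], total = 7
  t=1: active resources = [3, 4], total = 7
  t=2: active resources = [3, 4], total = 7
  t=3: active resources = [2, 3], total = 5
  t=4: active resources = [2], total = 2
  t=5: active resources = [2, 1], total = 3
  t=6: active resources = [1, 2, 1], total = 4
  t=7: active resources = [1, 2, 1], total = 4
  t=8: active resources = [1, 2], total = 3
Peak resource demand = 7

7


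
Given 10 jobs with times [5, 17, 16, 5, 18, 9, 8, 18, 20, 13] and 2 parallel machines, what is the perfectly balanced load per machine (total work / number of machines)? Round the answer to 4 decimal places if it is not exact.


Total processing time = 5 + 17 + 16 + 5 + 18 + 9 + 8 + 18 + 20 + 13 = 129
Number of machines = 2
Ideal balanced load = 129 / 2 = 64.5

64.5


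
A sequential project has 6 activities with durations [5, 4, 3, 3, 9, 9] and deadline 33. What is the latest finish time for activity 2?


LF(activity 2) = deadline - sum of successor durations
Successors: activities 3 through 6 with durations [3, 3, 9, 9]
Sum of successor durations = 24
LF = 33 - 24 = 9

9


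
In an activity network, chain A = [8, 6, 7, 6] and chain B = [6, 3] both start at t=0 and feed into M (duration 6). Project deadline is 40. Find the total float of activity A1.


Forward pass: ES(A1) = sum of predecessors on chain A = 0
EF = ES + duration = 0 + 8 = 8
Backward pass: LF(M) = deadline = 40; LS(M) = 40 - 6 = 34
LF(A1) = LS(M) - sum(successors on chain A) = 34 - 19 = 15
LS = LF - duration = 15 - 8 = 7
Total float = LS - ES = 7 - 0 = 7

7


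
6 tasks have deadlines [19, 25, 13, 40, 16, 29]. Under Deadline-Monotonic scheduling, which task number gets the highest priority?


Sort tasks by relative deadline (ascending):
  Task 3: deadline = 13
  Task 5: deadline = 16
  Task 1: deadline = 19
  Task 2: deadline = 25
  Task 6: deadline = 29
  Task 4: deadline = 40
Priority order (highest first): [3, 5, 1, 2, 6, 4]
Highest priority task = 3

3


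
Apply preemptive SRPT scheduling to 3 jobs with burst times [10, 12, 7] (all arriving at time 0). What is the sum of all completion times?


Since all jobs arrive at t=0, SRPT equals SPT ordering.
SPT order: [7, 10, 12]
Completion times:
  Job 1: p=7, C=7
  Job 2: p=10, C=17
  Job 3: p=12, C=29
Total completion time = 7 + 17 + 29 = 53

53


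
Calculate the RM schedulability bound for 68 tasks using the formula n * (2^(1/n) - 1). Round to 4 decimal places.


Compute 2^(1/68) = 1.0102454700
Subtract 1: 1.0102454700 - 1 = 0.0102454700
Multiply by n: 68 * 0.0102454700 = 0.6966919600
Round to 4 dp: 0.6967

0.6967


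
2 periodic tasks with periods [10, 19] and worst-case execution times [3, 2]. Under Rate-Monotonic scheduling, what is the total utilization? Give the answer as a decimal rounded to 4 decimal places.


Compute individual utilizations (exact fractions):
  Task 1: C/T = 3/10 (approx. 0.3)
  Task 2: C/T = 2/19 (approx. 0.1053)
Total utilization U = 3/10 + 2/19 = 77/190
Rounded to 4 decimal places: U = 0.4053
RM (Liu & Layland) bound for 2 tasks = 0.828427; compare with U = 77/190 (approx. 0.405263)
U <= bound, so schedulable by RM sufficient condition.

0.4053


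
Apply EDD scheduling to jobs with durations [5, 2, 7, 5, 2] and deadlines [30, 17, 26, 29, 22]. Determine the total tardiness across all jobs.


Sort by due date (EDD order): [(2, 17), (2, 22), (7, 26), (5, 29), (5, 30)]
Compute completion times and tardiness:
  Job 1: p=2, d=17, C=2, tardiness=max(0,2-17)=0
  Job 2: p=2, d=22, C=4, tardiness=max(0,4-22)=0
  Job 3: p=7, d=26, C=11, tardiness=max(0,11-26)=0
  Job 4: p=5, d=29, C=16, tardiness=max(0,16-29)=0
  Job 5: p=5, d=30, C=21, tardiness=max(0,21-30)=0
Total tardiness = 0

0


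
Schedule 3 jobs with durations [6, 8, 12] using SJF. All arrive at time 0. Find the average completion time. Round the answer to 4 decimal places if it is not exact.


SJF order (ascending): [6, 8, 12]
Completion times:
  Job 1: burst=6, C=6
  Job 2: burst=8, C=14
  Job 3: burst=12, C=26
Average completion = 46/3 = 15.3333

15.3333


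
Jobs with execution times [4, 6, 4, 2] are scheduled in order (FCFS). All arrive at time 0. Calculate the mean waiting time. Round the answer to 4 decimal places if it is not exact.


FCFS order (as given): [4, 6, 4, 2]
Waiting times:
  Job 1: wait = 0
  Job 2: wait = 4
  Job 3: wait = 10
  Job 4: wait = 14
Sum of waiting times = 28
Average waiting time = 28/4 = 7.0

7.0


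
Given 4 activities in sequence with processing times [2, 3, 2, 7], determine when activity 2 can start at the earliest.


Activity 2 starts after activities 1 through 1 complete.
Predecessor durations: [2]
ES = 2 = 2

2


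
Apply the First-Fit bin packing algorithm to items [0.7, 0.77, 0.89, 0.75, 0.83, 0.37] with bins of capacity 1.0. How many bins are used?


Place items sequentially using First-Fit:
  Item 0.7 -> new Bin 1
  Item 0.77 -> new Bin 2
  Item 0.89 -> new Bin 3
  Item 0.75 -> new Bin 4
  Item 0.83 -> new Bin 5
  Item 0.37 -> new Bin 6
Total bins used = 6

6


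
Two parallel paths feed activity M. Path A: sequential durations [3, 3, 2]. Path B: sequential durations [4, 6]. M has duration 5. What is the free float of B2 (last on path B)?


ES(B2) = sum of predecessors on chain B = 4
EF(B2) = ES + duration = 4 + 6 = 10
Successor of B2 is M. ES(M) = max(sum(A), sum(B)) = max(8, 10) = 10
Free float = ES(successor) - EF(current) = 10 - 10 = 0

0


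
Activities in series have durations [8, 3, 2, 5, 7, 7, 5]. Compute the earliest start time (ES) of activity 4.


Activity 4 starts after activities 1 through 3 complete.
Predecessor durations: [8, 3, 2]
ES = 8 + 3 + 2 = 13

13


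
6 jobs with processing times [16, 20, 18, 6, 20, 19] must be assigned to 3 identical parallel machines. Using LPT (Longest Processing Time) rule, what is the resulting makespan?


Sort jobs in decreasing order (LPT): [20, 20, 19, 18, 16, 6]
Assign each job to the least loaded machine:
  Machine 1: jobs [20, 16], load = 36
  Machine 2: jobs [20, 6], load = 26
  Machine 3: jobs [19, 18], load = 37
Makespan = max load = 37

37


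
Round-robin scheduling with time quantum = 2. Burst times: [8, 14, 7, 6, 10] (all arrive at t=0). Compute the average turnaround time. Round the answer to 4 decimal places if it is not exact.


Time quantum = 2
Execution trace:
  J1 runs 2 units, time = 2
  J2 runs 2 units, time = 4
  J3 runs 2 units, time = 6
  J4 runs 2 units, time = 8
  J5 runs 2 units, time = 10
  J1 runs 2 units, time = 12
  J2 runs 2 units, time = 14
  J3 runs 2 units, time = 16
  J4 runs 2 units, time = 18
  J5 runs 2 units, time = 20
  J1 runs 2 units, time = 22
  J2 runs 2 units, time = 24
  J3 runs 2 units, time = 26
  J4 runs 2 units, time = 28
  J5 runs 2 units, time = 30
  J1 runs 2 units, time = 32
  J2 runs 2 units, time = 34
  J3 runs 1 units, time = 35
  J5 runs 2 units, time = 37
  J2 runs 2 units, time = 39
  J5 runs 2 units, time = 41
  J2 runs 2 units, time = 43
  J2 runs 2 units, time = 45
Finish times: [32, 45, 35, 28, 41]
Average turnaround = 181/5 = 36.2

36.2


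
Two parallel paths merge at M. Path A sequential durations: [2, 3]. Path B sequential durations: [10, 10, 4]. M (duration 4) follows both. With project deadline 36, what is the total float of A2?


Forward pass: ES(A2) = sum of predecessors on chain A = 2
EF = ES + duration = 2 + 3 = 5
Backward pass: LF(M) = deadline = 36; LS(M) = 36 - 4 = 32
LF(A2) = LS(M) - sum(successors on chain A) = 32 - 0 = 32
LS = LF - duration = 32 - 3 = 29
Total float = LS - ES = 29 - 2 = 27

27


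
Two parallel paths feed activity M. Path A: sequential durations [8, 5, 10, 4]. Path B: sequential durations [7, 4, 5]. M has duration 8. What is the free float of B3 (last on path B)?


ES(B3) = sum of predecessors on chain B = 11
EF(B3) = ES + duration = 11 + 5 = 16
Successor of B3 is M. ES(M) = max(sum(A), sum(B)) = max(27, 16) = 27
Free float = ES(successor) - EF(current) = 27 - 16 = 11

11


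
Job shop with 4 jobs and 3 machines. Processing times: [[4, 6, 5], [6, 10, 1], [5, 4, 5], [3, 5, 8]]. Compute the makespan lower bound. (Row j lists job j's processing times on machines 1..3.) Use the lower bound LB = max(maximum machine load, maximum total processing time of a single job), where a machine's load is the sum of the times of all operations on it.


Machine loads:
  Machine 1: 4 + 6 + 5 + 3 = 18
  Machine 2: 6 + 10 + 4 + 5 = 25
  Machine 3: 5 + 1 + 5 + 8 = 19
Max machine load = 25
Job totals:
  Job 1: 15
  Job 2: 17
  Job 3: 14
  Job 4: 16
Max job total = 17
Lower bound = max(25, 17) = 25

25


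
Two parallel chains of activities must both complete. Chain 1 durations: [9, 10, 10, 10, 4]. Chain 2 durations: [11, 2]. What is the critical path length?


Path A total = 9 + 10 + 10 + 10 + 4 = 43
Path B total = 11 + 2 = 13
Critical path = longest path = max(43, 13) = 43

43


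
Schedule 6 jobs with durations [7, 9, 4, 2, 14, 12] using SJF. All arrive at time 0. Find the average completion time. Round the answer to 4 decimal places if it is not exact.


SJF order (ascending): [2, 4, 7, 9, 12, 14]
Completion times:
  Job 1: burst=2, C=2
  Job 2: burst=4, C=6
  Job 3: burst=7, C=13
  Job 4: burst=9, C=22
  Job 5: burst=12, C=34
  Job 6: burst=14, C=48
Average completion = 125/6 = 20.8333

20.8333


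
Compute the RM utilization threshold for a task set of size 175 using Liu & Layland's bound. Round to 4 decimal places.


Compute 2^(1/175) = 1.0039686955
Subtract 1: 1.0039686955 - 1 = 0.0039686955
Multiply by n: 175 * 0.0039686955 = 0.6945217125
Round to 4 dp: 0.6945

0.6945


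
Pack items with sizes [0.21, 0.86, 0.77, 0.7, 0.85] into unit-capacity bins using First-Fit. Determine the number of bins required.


Place items sequentially using First-Fit:
  Item 0.21 -> new Bin 1
  Item 0.86 -> new Bin 2
  Item 0.77 -> Bin 1 (now 0.98)
  Item 0.7 -> new Bin 3
  Item 0.85 -> new Bin 4
Total bins used = 4

4


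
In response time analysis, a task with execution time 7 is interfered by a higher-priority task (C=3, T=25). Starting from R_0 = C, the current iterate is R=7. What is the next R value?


R_next = C + ceil(R_prev / T_hp) * C_hp
ceil(7 / 25) = ceil(0.28) = 1
Interference = 1 * 3 = 3
R_next = 7 + 3 = 10

10


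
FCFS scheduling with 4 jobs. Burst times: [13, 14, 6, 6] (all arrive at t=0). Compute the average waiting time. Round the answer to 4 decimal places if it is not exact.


FCFS order (as given): [13, 14, 6, 6]
Waiting times:
  Job 1: wait = 0
  Job 2: wait = 13
  Job 3: wait = 27
  Job 4: wait = 33
Sum of waiting times = 73
Average waiting time = 73/4 = 18.25

18.25


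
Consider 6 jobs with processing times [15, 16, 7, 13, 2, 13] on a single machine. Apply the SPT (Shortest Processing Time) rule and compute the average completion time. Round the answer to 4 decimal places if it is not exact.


Sort jobs by processing time (SPT order): [2, 7, 13, 13, 15, 16]
Compute completion times sequentially:
  Job 1: processing = 2, completes at 2
  Job 2: processing = 7, completes at 9
  Job 3: processing = 13, completes at 22
  Job 4: processing = 13, completes at 35
  Job 5: processing = 15, completes at 50
  Job 6: processing = 16, completes at 66
Sum of completion times = 184
Average completion time = 184/6 = 30.6667

30.6667


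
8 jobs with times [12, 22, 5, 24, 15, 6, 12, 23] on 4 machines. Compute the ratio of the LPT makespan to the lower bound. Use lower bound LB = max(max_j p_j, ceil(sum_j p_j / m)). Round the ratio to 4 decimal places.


LPT order: [24, 23, 22, 15, 12, 12, 6, 5]
Machine loads after assignment: [29, 29, 34, 27]
LPT makespan = 34
Lower bound = max(max_job, ceil(total/4)) = max(24, 30) = 30
Ratio = 34 / 30 = 1.1333

1.1333


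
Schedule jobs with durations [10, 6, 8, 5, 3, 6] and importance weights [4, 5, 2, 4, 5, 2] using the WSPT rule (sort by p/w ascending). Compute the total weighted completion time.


Compute p/w ratios and sort ascending (WSPT): [(3, 5), (6, 5), (5, 4), (10, 4), (6, 2), (8, 2)]
Compute weighted completion times:
  Job (p=3,w=5): C=3, w*C=5*3=15
  Job (p=6,w=5): C=9, w*C=5*9=45
  Job (p=5,w=4): C=14, w*C=4*14=56
  Job (p=10,w=4): C=24, w*C=4*24=96
  Job (p=6,w=2): C=30, w*C=2*30=60
  Job (p=8,w=2): C=38, w*C=2*38=76
Total weighted completion time = 348

348


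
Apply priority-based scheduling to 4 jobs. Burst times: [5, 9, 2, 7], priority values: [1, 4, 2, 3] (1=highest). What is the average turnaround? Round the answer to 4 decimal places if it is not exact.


Sort by priority (ascending = highest first):
Order: [(1, 5), (2, 2), (3, 7), (4, 9)]
Completion times:
  Priority 1, burst=5, C=5
  Priority 2, burst=2, C=7
  Priority 3, burst=7, C=14
  Priority 4, burst=9, C=23
Average turnaround = 49/4 = 12.25

12.25
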